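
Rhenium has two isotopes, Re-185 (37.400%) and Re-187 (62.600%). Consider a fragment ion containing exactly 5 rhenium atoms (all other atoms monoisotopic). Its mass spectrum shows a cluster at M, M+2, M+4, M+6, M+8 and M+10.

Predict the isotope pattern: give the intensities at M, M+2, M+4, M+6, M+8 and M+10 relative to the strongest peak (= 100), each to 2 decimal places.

2.13 : 17.85 : 59.74 : 100.00 : 83.69 : 28.02

The 5 Re atoms are independent, so intensities follow the terms of (0.37400 + 0.62600)^5.
P(M) = 0.37400^5 = 0.007317
P(M+2) = 5 × 0.37400^4 × 0.62600^1 = 0.061239
P(M+4) = 10 × 0.37400^3 × 0.62600^2 = 0.205005
P(M+6) = 10 × 0.37400^2 × 0.62600^3 = 0.343136
P(M+8) = 5 × 0.37400^1 × 0.62600^4 = 0.287170
P(M+10) = 0.62600^5 = 0.096133
The M+6 peak is largest (0.343136); scaling to 100 gives 2.13 : 17.85 : 59.74 : 100.00 : 83.69 : 28.02.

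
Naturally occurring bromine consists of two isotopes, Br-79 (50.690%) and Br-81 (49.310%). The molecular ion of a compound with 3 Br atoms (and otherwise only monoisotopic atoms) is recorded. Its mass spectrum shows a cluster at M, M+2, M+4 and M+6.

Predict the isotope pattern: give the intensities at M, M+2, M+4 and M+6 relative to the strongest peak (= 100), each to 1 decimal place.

34.3 : 100.0 : 97.3 : 31.5

Expanding (0.50690 + 0.49310)^3:
P(M) = 0.50690^3 = 0.130247
P(M+2) = 3 × 0.50690^2 × 0.49310^1 = 0.380103
P(M+4) = 3 × 0.50690^1 × 0.49310^2 = 0.369755
P(M+6) = 0.49310^3 = 0.119896
The M+2 peak is largest (0.380103); scaling to 100 gives 34.3 : 100.0 : 97.3 : 31.5.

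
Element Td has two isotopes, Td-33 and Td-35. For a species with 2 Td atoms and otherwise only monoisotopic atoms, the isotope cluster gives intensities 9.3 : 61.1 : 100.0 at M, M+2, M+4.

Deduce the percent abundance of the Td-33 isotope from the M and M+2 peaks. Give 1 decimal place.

23.3%

Let p = fractional abundance of Td-33. I(M+2)/I(M) = [C(2,1)·p^1·(1−p)] / p^2 = 2·(1−p)/p = 61.1/9.3 = 6.5699
(1−p)/p = 6.5699/2 = 3.2849  ⇒  p = 1/(1 + 3.2849) = 0.2334
Td-33: 23.3%, Td-35: 76.7%.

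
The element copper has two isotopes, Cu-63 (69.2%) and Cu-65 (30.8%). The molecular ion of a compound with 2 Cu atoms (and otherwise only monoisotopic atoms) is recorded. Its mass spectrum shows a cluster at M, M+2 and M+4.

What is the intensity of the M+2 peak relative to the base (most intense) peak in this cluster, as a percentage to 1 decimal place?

Binomial terms of (0.692 + 0.308)^2: M 0.4789, M+2 0.4263, M+4 0.0949 → M is the base peak.
P(M) = C(2,0) × 0.692^2 × 0.308^0 = 1 × 0.478864 × 1.0000 = 0.478864 (base)
P(M+2) = C(2,1) × 0.692^1 × 0.308^1 = 2 × 0.6920 × 0.3080 = 0.426272
Relative intensity = 0.426272 / 0.478864 × 100 = 89.0

89.0%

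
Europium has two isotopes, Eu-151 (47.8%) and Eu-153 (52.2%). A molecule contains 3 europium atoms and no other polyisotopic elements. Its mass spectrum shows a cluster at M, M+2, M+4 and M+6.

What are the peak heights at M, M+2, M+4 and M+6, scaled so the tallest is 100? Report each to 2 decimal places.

Expanding (0.478 + 0.522)^3:
P(M) = 0.478^3 = 0.109215
P(M+2) = 3 × 0.478^2 × 0.522^1 = 0.357806
P(M+4) = 3 × 0.478^1 × 0.522^2 = 0.390742
P(M+6) = 0.522^3 = 0.142237
The M+4 peak is largest (0.390742); scaling to 100 gives 27.95 : 91.57 : 100.00 : 36.40.

27.95 : 91.57 : 100.00 : 36.40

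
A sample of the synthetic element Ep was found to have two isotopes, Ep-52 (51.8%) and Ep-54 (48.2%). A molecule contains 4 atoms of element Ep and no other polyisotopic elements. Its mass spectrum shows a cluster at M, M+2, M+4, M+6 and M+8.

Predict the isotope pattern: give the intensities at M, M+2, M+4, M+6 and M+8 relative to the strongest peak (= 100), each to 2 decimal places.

Expanding (0.518 + 0.482)^4:
P(M) = 0.518^4 = 0.071998
P(M+2) = 4 × 0.518^3 × 0.482^1 = 0.267976
P(M+4) = 6 × 0.518^2 × 0.482^2 = 0.374029
P(M+6) = 4 × 0.518^1 × 0.482^3 = 0.232023
P(M+8) = 0.482^4 = 0.053974
The M+4 peak is largest (0.374029); scaling to 100 gives 19.25 : 71.65 : 100.00 : 62.03 : 14.43.

19.25 : 71.65 : 100.00 : 62.03 : 14.43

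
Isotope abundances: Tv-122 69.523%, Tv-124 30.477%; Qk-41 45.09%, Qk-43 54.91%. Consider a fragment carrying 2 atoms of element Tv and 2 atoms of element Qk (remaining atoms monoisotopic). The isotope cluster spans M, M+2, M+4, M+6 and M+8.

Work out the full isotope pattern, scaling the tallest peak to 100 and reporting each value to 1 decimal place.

Element Tv pattern (n=2): 0.48334475 : 0.42377049 : 0.09288475
Element Qk pattern (n=2): 0.20331081 : 0.49517838 : 0.30151081
Convolve the two distributions (both contribute in 2-u steps):
  M: 0.48334475×0.20331081 = 0.098269
  M+2: 0.48334475×0.49517838 + 0.42377049×0.20331081 = 0.325499
  M+4: 0.48334475×0.30151081 + 0.42377049×0.49517838 + 0.09288475×0.20331081 = 0.374460
  M+6: 0.42377049×0.30151081 + 0.09288475×0.49517838 = 0.173766
  M+8: 0.09288475×0.30151081 = 0.028006
Scale to base peak (0.374460) = 100: 26.2 : 86.9 : 100.0 : 46.4 : 7.5

26.2 : 86.9 : 100.0 : 46.4 : 7.5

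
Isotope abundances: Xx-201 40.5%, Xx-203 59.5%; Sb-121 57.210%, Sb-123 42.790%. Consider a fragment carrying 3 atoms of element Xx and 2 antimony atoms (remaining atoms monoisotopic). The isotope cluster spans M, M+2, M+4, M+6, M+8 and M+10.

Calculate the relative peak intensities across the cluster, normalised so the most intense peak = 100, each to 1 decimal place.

Element Xx pattern (n=3): 0.06643013 : 0.29278463 : 0.43014038 : 0.21064487
Antimony pattern (n=2): 0.32729841 : 0.48960318 : 0.18309841
Convolve the two distributions (both contribute in 2-u steps):
  M: 0.06643013×0.32729841 = 0.021742
  M+2: 0.06643013×0.48960318 + 0.29278463×0.32729841 = 0.128352
  M+4: 0.06643013×0.18309841 + 0.29278463×0.48960318 + 0.43014038×0.32729841 = 0.296296
  M+6: 0.29278463×0.18309841 + 0.43014038×0.48960318 + 0.21064487×0.32729841 = 0.333150
  M+8: 0.43014038×0.18309841 + 0.21064487×0.48960318 = 0.181890
  M+10: 0.21064487×0.18309841 = 0.038569
Scale to base peak (0.333150) = 100: 6.5 : 38.5 : 88.9 : 100.0 : 54.6 : 11.6

6.5 : 38.5 : 88.9 : 100.0 : 54.6 : 11.6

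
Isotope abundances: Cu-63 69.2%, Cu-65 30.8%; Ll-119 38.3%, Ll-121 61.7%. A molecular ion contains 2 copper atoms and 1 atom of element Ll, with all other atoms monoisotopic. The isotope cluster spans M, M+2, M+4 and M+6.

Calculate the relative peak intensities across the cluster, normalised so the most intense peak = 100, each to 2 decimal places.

39.98 : 100.00 : 65.26 : 12.76

Copper pattern (n=2): 0.478864 : 0.426272 : 0.094864
Element Ll pattern (n=1): 0.3830 : 0.6170
Convolve the two distributions (both contribute in 2-u steps):
  M: 0.478864×0.3830 = 0.183405
  M+2: 0.478864×0.6170 + 0.426272×0.3830 = 0.458721
  M+4: 0.426272×0.6170 + 0.094864×0.3830 = 0.299343
  M+6: 0.094864×0.6170 = 0.058531
Scale to base peak (0.458721) = 100: 39.98 : 100.00 : 65.26 : 12.76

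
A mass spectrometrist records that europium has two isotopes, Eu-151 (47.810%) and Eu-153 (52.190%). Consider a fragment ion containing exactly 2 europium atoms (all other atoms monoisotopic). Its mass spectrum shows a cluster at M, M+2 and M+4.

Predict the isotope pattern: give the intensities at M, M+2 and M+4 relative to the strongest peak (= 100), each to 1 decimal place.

45.8 : 100.0 : 54.6

Expanding (0.47810 + 0.52190)^2:
P(M) = 0.47810^2 = 0.228580
P(M+2) = 2 × 0.47810^1 × 0.52190^1 = 0.499041
P(M+4) = 0.52190^2 = 0.272380
The M+2 peak is largest (0.499041); scaling to 100 gives 45.8 : 100.0 : 54.6.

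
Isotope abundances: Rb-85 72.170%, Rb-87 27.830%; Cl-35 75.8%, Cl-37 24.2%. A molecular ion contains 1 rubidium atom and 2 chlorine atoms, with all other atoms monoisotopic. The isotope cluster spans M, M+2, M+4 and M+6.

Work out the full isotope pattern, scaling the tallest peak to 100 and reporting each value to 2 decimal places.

Rubidium pattern (n=1): 0.7217 : 0.2783
Chlorine pattern (n=2): 0.574564 : 0.366872 : 0.058564
Convolve the two distributions (both contribute in 2-u steps):
  M: 0.7217×0.574564 = 0.414663
  M+2: 0.7217×0.366872 + 0.2783×0.574564 = 0.424673
  M+4: 0.7217×0.058564 + 0.2783×0.366872 = 0.144366
  M+6: 0.2783×0.058564 = 0.016298
Scale to base peak (0.424673) = 100: 97.64 : 100.00 : 33.99 : 3.84

97.64 : 100.00 : 33.99 : 3.84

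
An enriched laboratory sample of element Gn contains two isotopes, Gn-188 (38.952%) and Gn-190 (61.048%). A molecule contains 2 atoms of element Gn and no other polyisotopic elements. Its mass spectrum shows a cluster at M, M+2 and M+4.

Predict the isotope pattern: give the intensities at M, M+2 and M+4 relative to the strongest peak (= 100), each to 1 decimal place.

31.9 : 100.0 : 78.4

Each Gn atom is independently Gn-188 (p = 0.38952) or Gn-190 (q = 0.61048); the cluster is the binomial expansion (p + q)^2.
P(M) = 0.38952^2 = 0.151726
P(M+2) = 2 × 0.38952^1 × 0.61048^1 = 0.475588
P(M+4) = 0.61048^2 = 0.372686
The M+2 peak is largest (0.475588); scaling to 100 gives 31.9 : 100.0 : 78.4.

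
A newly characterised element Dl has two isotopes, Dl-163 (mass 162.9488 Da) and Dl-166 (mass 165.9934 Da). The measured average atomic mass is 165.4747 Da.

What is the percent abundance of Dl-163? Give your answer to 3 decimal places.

17.037%

Let x be the fractional abundance of Dl-163; then Dl-166 has abundance 1 − x.
162.9488·x + 165.9934·(1 − x) = 165.4747
(162.9488 − 165.9934)·x = 165.4747 − 165.9934
x = -0.5187 / -3.0446 = 0.17037 → 17.037% Dl-163, 82.963% Dl-166.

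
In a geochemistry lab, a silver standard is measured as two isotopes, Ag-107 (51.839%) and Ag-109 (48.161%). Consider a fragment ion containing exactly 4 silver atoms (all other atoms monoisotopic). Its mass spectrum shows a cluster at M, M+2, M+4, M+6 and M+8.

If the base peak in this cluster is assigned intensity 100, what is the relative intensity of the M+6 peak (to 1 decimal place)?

Term probabilities: M 0.0722, M+2 0.2684, M+4 0.3740, M+6 0.2316, M+8 0.0538. Base peak = M+4.
P(M+4) = C(4,2) × 0.51839^2 × 0.48161^2 = 6 × 0.26872819 × 0.23194819 = 0.373986 (base)
P(M+6) = C(4,3) × 0.51839^1 × 0.48161^3 = 4 × 0.51839 × 0.11170857 = 0.231634
Relative intensity = 0.231634 / 0.373986 × 100 = 61.9

61.9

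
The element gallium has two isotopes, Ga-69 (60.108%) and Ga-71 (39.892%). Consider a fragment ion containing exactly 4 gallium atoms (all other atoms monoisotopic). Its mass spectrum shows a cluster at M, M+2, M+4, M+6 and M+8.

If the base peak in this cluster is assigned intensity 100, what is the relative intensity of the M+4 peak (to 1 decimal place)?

99.6

Binomial terms of (0.60108 + 0.39892)^4: M 0.1305, M+2 0.3465, M+4 0.3450, M+6 0.1526, M+8 0.0253 → M+2 is the base peak.
P(M+2) = C(4,1) × 0.60108^3 × 0.39892^1 = 4 × 0.2171685 × 0.39892 = 0.346531 (base)
P(M+4) = C(4,2) × 0.60108^2 × 0.39892^2 = 6 × 0.36129717 × 0.15913717 = 0.344975
Relative intensity = 0.344975 / 0.346531 × 100 = 99.6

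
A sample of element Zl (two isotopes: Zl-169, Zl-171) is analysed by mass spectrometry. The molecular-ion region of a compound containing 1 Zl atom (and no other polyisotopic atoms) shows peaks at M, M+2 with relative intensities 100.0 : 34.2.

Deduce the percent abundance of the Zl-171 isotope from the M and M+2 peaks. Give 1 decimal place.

25.5%

Let p = fractional abundance of Zl-169. I(M+2)/I(M) = [C(1,1)·p^0·(1−p)] / p^1 = 1·(1−p)/p = 34.2/100.0 = 0.3420
(1−p)/p = 0.3420/1 = 0.3420  ⇒  p = 1/(1 + 0.3420) = 0.7452
Zl-169: 74.5%, Zl-171: 25.5%.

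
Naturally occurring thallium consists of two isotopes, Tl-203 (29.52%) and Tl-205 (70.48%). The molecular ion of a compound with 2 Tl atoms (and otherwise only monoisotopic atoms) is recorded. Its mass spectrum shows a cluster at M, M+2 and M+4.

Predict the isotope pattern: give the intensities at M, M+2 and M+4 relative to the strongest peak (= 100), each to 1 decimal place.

17.5 : 83.8 : 100.0

The 2 Tl atoms are independent, so intensities follow the terms of (0.2952 + 0.7048)^2.
P(M) = 0.2952^2 = 0.087143
P(M+2) = 2 × 0.2952^1 × 0.7048^1 = 0.416114
P(M+4) = 0.7048^2 = 0.496743
The M+4 peak is largest (0.496743); scaling to 100 gives 17.5 : 83.8 : 100.0.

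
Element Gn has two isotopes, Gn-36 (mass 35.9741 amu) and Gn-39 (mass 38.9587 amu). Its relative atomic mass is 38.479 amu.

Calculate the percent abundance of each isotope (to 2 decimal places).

Writing the weighted mean with unknown fraction x of Gn-36:
35.9741·x + 38.9587·(1 − x) = 38.479
(35.9741 − 38.9587)·x = 38.479 − 38.9587
x = -0.4797 / -2.9846 = 0.16073 → 16.07% Gn-36, 83.93% Gn-39.

Gn-36: 16.07%, Gn-39: 83.93%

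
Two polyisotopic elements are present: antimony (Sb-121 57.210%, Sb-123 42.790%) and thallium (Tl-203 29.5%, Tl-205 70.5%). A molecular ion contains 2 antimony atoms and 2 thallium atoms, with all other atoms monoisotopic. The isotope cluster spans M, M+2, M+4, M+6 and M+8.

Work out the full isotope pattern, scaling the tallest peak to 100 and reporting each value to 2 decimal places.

7.45 : 46.76 : 100.00 : 83.58 : 23.81

Antimony pattern (n=2): 0.32729841 : 0.48960318 : 0.18309841
Thallium pattern (n=2): 0.087025 : 0.41595 : 0.497025
Convolve the two distributions (both contribute in 2-u steps):
  M: 0.32729841×0.087025 = 0.028483
  M+2: 0.32729841×0.41595 + 0.48960318×0.087025 = 0.178747
  M+4: 0.32729841×0.497025 + 0.48960318×0.41595 + 0.18309841×0.087025 = 0.382260
  M+6: 0.48960318×0.497025 + 0.18309841×0.41595 = 0.319505
  M+8: 0.18309841×0.497025 = 0.091004
Scale to base peak (0.382260) = 100: 7.45 : 46.76 : 100.00 : 83.58 : 23.81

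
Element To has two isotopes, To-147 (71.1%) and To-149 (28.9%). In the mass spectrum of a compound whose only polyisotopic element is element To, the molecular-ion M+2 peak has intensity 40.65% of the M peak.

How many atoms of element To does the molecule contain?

1

The M+2/M ratio from n To atoms is n · q/p = n · 0.289/0.711.
n = 0.4065 × 0.711/0.289 = 1.00 ≈ 1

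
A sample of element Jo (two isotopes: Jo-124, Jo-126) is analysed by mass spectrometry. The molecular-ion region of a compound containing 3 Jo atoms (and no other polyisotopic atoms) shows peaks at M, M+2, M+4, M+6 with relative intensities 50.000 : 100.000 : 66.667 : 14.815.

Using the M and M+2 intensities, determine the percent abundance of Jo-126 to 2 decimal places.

40.00%

If p is the fraction of Jo that is Jo-124, then I(M+2)/I(M) = [C(3,1)·p^2·(1−p)] / p^3 = 3·(1−p)/p = 100.000/50.000 = 2.0000
(1−p)/p = 2.0000/3 = 0.6667  ⇒  p = 1/(1 + 0.6667) = 0.6000
Jo-124: 60.00%, Jo-126: 40.00%.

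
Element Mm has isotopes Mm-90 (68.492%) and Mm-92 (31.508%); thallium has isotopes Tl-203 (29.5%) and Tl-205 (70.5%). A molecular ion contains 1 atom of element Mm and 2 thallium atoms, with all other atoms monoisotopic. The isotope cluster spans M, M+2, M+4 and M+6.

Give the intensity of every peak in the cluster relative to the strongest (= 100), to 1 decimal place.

Element Mm pattern (n=1): 0.68492 : 0.31508
Thallium pattern (n=2): 0.087025 : 0.41595 : 0.497025
Convolve the two distributions (both contribute in 2-u steps):
  M: 0.68492×0.087025 = 0.059605
  M+2: 0.68492×0.41595 + 0.31508×0.087025 = 0.312312
  M+4: 0.68492×0.497025 + 0.31508×0.41595 = 0.471480
  M+6: 0.31508×0.497025 = 0.156603
Scale to base peak (0.471480) = 100: 12.6 : 66.2 : 100.0 : 33.2

12.6 : 66.2 : 100.0 : 33.2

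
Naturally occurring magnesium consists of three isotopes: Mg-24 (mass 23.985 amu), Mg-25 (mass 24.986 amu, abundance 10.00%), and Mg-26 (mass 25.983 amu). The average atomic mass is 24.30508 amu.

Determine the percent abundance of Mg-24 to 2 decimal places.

The remaining 90.00% is split between Mg-24 (fraction x) and Mg-26 (fraction 0.9000 − x).
Substituting: 23.985x + 25.983(0.9000 − x) = 21.80648
(23.985 − 25.983)x = -1.57822  ⇒  x = 0.78990, y = 0.11010
Mg-24: 78.99%, Mg-26: 11.01%.

78.99%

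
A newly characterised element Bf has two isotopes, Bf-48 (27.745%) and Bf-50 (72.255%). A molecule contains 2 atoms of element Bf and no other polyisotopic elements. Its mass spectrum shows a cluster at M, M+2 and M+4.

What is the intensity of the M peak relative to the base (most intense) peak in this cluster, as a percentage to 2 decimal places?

14.74%

Term probabilities: M 0.0770, M+2 0.4009, M+4 0.5221. Base peak = M+4.
P(M+4) = C(2,2) × 0.27745^0 × 0.72255^2 = 1 × 1.0000 × 0.5220785 = 0.522079 (base)
P(M) = C(2,0) × 0.27745^2 × 0.72255^0 = 1 × 0.0769785 × 1.0000 = 0.076979
Relative intensity = 0.076979 / 0.522079 × 100 = 14.74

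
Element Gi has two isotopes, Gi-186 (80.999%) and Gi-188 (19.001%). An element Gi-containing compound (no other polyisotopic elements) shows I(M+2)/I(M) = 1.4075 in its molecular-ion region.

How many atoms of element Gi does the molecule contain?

6

The M+2/M ratio from n Gi atoms is n · q/p = n · 0.19001/0.80999.
n = 1.4075 × 0.80999/0.19001 = 6.00 ≈ 6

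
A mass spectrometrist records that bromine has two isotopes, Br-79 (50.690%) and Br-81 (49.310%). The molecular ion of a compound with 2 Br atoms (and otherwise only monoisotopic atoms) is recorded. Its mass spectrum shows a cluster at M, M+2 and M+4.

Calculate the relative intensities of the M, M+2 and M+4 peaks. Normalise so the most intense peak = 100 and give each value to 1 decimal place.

Each Br atom is independently Br-79 (p = 0.50690) or Br-81 (q = 0.49310); the cluster is the binomial expansion (p + q)^2.
P(M) = 0.50690^2 = 0.256948
P(M+2) = 2 × 0.50690^1 × 0.49310^1 = 0.499905
P(M+4) = 0.49310^2 = 0.243148
The M+2 peak is largest (0.499905); scaling to 100 gives 51.4 : 100.0 : 48.6.

51.4 : 100.0 : 48.6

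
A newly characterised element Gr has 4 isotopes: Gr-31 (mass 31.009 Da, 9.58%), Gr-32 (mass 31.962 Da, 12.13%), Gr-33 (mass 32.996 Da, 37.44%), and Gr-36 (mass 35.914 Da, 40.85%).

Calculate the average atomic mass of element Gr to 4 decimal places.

The abundance-weighted mean is 0.0958 × 31.009 + 0.1213 × 31.962 + 0.3744 × 32.996 + 0.4085 × 35.914
= 2.97066 + 3.87699 + 12.35370 + 14.67087 = 33.87222 Da

33.8722 Da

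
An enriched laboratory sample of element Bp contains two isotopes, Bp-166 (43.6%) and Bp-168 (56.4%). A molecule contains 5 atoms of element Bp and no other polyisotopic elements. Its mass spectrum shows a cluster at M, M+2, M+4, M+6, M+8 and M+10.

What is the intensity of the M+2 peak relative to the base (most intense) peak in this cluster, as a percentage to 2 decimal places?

29.88%

(0.436 + 0.564)^5 gives M 0.0158, M+2 0.1019, M+4 0.2636, M+6 0.3410, M+8 0.2206, M+10 0.0571; the largest is M+6.
P(M+6) = C(5,3) × 0.436^2 × 0.564^3 = 10 × 0.190096 × 0.17940614 = 0.341044 (base)
P(M+2) = C(5,1) × 0.436^4 × 0.564^1 = 5 × 0.03613649 × 0.5640 = 0.101905
Relative intensity = 0.101905 / 0.341044 × 100 = 29.88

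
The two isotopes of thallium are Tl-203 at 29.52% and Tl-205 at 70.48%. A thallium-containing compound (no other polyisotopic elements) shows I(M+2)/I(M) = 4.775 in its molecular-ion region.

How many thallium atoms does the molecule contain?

2

For n independent Tl atoms, I(M+2)/I(M) = n · (abundance Tl-205) / (abundance Tl-203) = n · 0.7048/0.2952.
n = 4.775 × 0.2952/0.7048 = 2.00 ≈ 2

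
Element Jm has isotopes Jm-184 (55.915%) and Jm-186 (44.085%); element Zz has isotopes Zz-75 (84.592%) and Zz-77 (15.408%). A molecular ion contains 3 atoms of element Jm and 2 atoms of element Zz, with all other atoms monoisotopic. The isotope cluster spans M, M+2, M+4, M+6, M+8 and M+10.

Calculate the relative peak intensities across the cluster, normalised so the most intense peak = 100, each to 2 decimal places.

Element Jm pattern (n=3): 0.17481753 : 0.41349357 : 0.32601026 : 0.08567863
Element Zz pattern (n=2): 0.71558065 : 0.26067871 : 0.02374065
Convolve the two distributions (both contribute in 2-u steps):
  M: 0.17481753×0.71558065 = 0.125096
  M+2: 0.17481753×0.26067871 + 0.41349357×0.71558065 = 0.341459
  M+4: 0.17481753×0.02374065 + 0.41349357×0.26067871 + 0.32601026×0.71558065 = 0.345226
  M+6: 0.41349357×0.02374065 + 0.32601026×0.26067871 + 0.08567863×0.71558065 = 0.156111
  M+8: 0.32601026×0.02374065 + 0.08567863×0.26067871 = 0.030074
  M+10: 0.08567863×0.02374065 = 0.002034
Scale to base peak (0.345226) = 100: 36.24 : 98.91 : 100.00 : 45.22 : 8.71 : 0.59

36.24 : 98.91 : 100.00 : 45.22 : 8.71 : 0.59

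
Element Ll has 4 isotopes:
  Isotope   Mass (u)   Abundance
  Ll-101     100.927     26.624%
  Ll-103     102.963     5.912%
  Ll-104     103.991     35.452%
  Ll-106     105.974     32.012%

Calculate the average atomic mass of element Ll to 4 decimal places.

103.7493 u

Average mass = Σ (abundance × isotope mass) = 0.26624 × 100.927 + 0.05912 × 102.963 + 0.35452 × 103.991 + 0.32012 × 105.974
= 26.87080 + 6.08717 + 36.86689 + 33.92440 = 103.74926 u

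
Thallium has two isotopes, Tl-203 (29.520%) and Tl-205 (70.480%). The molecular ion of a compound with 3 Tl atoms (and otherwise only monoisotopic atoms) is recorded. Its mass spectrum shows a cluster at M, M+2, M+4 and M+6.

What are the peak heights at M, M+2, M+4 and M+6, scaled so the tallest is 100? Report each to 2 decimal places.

5.85 : 41.88 : 100.00 : 79.58

Expanding (0.29520 + 0.70480)^3:
P(M) = 0.29520^3 = 0.025725
P(M+2) = 3 × 0.29520^2 × 0.70480^1 = 0.184255
P(M+4) = 3 × 0.29520^1 × 0.70480^2 = 0.439916
P(M+6) = 0.70480^3 = 0.350104
The M+4 peak is largest (0.439916); scaling to 100 gives 5.85 : 41.88 : 100.00 : 79.58.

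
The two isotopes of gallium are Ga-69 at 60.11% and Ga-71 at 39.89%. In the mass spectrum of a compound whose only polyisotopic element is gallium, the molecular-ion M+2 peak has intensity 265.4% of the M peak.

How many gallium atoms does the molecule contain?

4

The M+2/M ratio from n Ga atoms is n · q/p = n · 0.3989/0.6011.
n = 2.654 × 0.6011/0.3989 = 4.00 ≈ 4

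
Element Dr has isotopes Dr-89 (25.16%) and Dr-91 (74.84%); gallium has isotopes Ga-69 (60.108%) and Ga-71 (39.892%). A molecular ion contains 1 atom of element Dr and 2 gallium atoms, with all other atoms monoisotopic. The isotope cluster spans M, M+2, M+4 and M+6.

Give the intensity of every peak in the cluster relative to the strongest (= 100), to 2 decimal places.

22.79 : 98.02 : 100.00 : 29.85

Element Dr pattern (n=1): 0.2516 : 0.7484
Gallium pattern (n=2): 0.36129717 : 0.47956567 : 0.15913717
Convolve the two distributions (both contribute in 2-u steps):
  M: 0.2516×0.36129717 = 0.090902
  M+2: 0.2516×0.47956567 + 0.7484×0.36129717 = 0.391054
  M+4: 0.2516×0.15913717 + 0.7484×0.47956567 = 0.398946
  M+6: 0.7484×0.15913717 = 0.119098
Scale to base peak (0.398946) = 100: 22.79 : 98.02 : 100.00 : 29.85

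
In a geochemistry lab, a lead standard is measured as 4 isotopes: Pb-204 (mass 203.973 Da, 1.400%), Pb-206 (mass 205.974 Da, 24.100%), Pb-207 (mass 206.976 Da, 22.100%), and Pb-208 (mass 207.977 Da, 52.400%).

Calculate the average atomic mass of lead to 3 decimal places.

Average mass = Σ (abundance × isotope mass) = 0.01400 × 203.973 + 0.24100 × 205.974 + 0.22100 × 206.976 + 0.52400 × 207.977
= 2.8556 + 49.6397 + 45.7417 + 108.9799 = 207.2169 Da

207.217 Da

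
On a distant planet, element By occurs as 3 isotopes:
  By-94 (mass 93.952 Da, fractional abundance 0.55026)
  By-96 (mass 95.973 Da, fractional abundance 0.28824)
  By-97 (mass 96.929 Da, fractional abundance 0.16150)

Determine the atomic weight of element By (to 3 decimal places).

Weight each isotope mass by its fractional abundance: 0.55026 × 93.952 + 0.28824 × 95.973 + 0.16150 × 96.929
= 51.6980 + 27.6633 + 15.6540 = 95.0153 Da

95.015 Da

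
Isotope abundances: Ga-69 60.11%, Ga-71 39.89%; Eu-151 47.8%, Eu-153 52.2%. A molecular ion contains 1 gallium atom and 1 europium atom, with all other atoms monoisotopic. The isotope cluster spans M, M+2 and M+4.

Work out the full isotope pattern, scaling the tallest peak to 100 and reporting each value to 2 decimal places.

56.96 : 100.00 : 41.28

Gallium pattern (n=1): 0.6011 : 0.3989
Europium pattern (n=1): 0.4780 : 0.5220
Convolve the two distributions (both contribute in 2-u steps):
  M: 0.6011×0.4780 = 0.287326
  M+2: 0.6011×0.5220 + 0.3989×0.4780 = 0.504448
  M+4: 0.3989×0.5220 = 0.208226
Scale to base peak (0.504448) = 100: 56.96 : 100.00 : 41.28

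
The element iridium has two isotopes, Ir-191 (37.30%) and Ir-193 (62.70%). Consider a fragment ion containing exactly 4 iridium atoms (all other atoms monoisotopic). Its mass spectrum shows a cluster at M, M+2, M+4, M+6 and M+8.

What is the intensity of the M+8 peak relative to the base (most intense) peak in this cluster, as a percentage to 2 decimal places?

42.02%

Binomial terms of (0.3730 + 0.6270)^4: M 0.0194, M+2 0.1302, M+4 0.3282, M+6 0.3678, M+8 0.1546 → M+6 is the base peak.
P(M+6) = C(4,3) × 0.3730^1 × 0.6270^3 = 4 × 0.3730 × 0.24649188 = 0.367766 (base)
P(M+8) = C(4,4) × 0.3730^0 × 0.6270^4 = 1 × 1.0000 × 0.15455041 = 0.154550
Relative intensity = 0.154550 / 0.367766 × 100 = 42.02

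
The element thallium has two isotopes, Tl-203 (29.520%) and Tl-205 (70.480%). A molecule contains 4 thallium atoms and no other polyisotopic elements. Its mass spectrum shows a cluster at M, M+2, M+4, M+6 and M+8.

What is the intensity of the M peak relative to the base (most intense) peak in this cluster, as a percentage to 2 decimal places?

Binomial terms of (0.29520 + 0.70480)^4: M 0.0076, M+2 0.0725, M+4 0.2597, M+6 0.4134, M+8 0.2468 → M+6 is the base peak.
P(M+6) = C(4,3) × 0.29520^1 × 0.70480^3 = 4 × 0.2952 × 0.35010449 = 0.413403 (base)
P(M) = C(4,0) × 0.29520^4 × 0.70480^0 = 1 × 0.00759391 × 1.0000 = 0.007594
Relative intensity = 0.007594 / 0.413403 × 100 = 1.84

1.84%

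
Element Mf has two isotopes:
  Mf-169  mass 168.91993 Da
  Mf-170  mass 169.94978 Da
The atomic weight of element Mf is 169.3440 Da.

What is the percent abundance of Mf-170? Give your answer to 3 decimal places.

With x = fraction of Mf-169 (so Mf-170 is 1 − x):
168.91993·x + 169.94978·(1 − x) = 169.3440
(168.91993 − 169.94978)·x = 169.3440 − 169.94978
x = -0.60578 / -1.02985 = 0.58822 → 58.822% Mf-169, 41.178% Mf-170.

41.178%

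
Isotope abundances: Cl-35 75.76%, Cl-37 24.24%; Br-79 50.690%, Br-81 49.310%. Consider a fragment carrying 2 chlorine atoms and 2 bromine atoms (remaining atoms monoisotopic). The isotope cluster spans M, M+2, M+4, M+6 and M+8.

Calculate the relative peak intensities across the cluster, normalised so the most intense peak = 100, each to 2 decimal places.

Chlorine pattern (n=2): 0.57395776 : 0.36728448 : 0.05875776
Bromine pattern (n=2): 0.25694761 : 0.49990478 : 0.24314761
Convolve the two distributions (both contribute in 2-u steps):
  M: 0.57395776×0.25694761 = 0.147477
  M+2: 0.57395776×0.49990478 + 0.36728448×0.25694761 = 0.381297
  M+4: 0.57395776×0.24314761 + 0.36728448×0.49990478 + 0.05875776×0.25694761 = 0.338261
  M+6: 0.36728448×0.24314761 + 0.05875776×0.49990478 = 0.118678
  M+8: 0.05875776×0.24314761 = 0.014287
Scale to base peak (0.381297) = 100: 38.68 : 100.00 : 88.71 : 31.12 : 3.75

38.68 : 100.00 : 88.71 : 31.12 : 3.75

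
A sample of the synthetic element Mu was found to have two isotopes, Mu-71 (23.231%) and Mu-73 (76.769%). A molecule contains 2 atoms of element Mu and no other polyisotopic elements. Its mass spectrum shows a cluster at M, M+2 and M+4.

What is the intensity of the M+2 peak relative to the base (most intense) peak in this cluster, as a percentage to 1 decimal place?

60.5%

(0.23231 + 0.76769)^2 gives M 0.0540, M+2 0.3567, M+4 0.5893; the largest is M+4.
P(M+4) = C(2,2) × 0.23231^0 × 0.76769^2 = 1 × 1.0000 × 0.58934794 = 0.589348 (base)
P(M+2) = C(2,1) × 0.23231^1 × 0.76769^1 = 2 × 0.23231 × 0.76769 = 0.356684
Relative intensity = 0.356684 / 0.589348 × 100 = 60.5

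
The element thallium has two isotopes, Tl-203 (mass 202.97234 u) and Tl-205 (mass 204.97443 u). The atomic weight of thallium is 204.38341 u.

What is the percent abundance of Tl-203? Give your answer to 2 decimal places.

29.52%

Writing the weighted mean with unknown fraction x of Tl-203:
202.97234·x + 204.97443·(1 − x) = 204.38341
(202.97234 − 204.97443)·x = 204.38341 − 204.97443
x = -0.59102 / -2.00209 = 0.29520 → 29.52% Tl-203, 70.48% Tl-205.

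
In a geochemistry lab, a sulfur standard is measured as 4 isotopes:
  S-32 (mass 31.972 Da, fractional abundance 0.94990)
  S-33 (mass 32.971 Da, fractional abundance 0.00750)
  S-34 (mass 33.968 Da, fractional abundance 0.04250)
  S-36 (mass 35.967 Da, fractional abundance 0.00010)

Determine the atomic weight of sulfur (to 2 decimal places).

Ar = Σ fᵢ·mᵢ = 0.94990 × 31.972 + 0.00750 × 32.971 + 0.04250 × 33.968 + 0.00010 × 35.967
= 30.3702 + 0.2473 + 1.4436 + 0.0036 = 32.0647 Da

32.06 Da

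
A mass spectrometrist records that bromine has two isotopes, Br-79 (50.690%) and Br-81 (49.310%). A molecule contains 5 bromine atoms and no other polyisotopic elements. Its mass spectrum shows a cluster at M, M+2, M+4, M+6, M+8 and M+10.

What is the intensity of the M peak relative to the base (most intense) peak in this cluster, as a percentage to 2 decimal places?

Term probabilities: M 0.0335, M+2 0.1628, M+4 0.3167, M+6 0.3081, M+8 0.1498, M+10 0.0292. Base peak = M+4.
P(M+4) = C(5,2) × 0.50690^3 × 0.49310^2 = 10 × 0.13024674 × 0.24314761 = 0.316692 (base)
P(M) = C(5,0) × 0.50690^5 × 0.49310^0 = 1 × 0.03346659 × 1.0000 = 0.033467
Relative intensity = 0.033467 / 0.316692 × 100 = 10.57

10.57%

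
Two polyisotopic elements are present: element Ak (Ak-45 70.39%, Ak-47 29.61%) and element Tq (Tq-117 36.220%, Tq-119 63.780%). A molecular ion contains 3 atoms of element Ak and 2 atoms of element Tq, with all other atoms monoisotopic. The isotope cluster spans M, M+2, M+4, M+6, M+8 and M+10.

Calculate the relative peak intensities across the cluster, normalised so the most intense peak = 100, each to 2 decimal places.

Element Ak pattern (n=3): 0.348765 : 0.44013063 : 0.18514374 : 0.02596063
Element Tq pattern (n=2): 0.13118884 : 0.46202232 : 0.40678884
Convolve the two distributions (both contribute in 2-u steps):
  M: 0.348765×0.13118884 = 0.045754
  M+2: 0.348765×0.46202232 + 0.44013063×0.13118884 = 0.218877
  M+4: 0.348765×0.40678884 + 0.44013063×0.46202232 + 0.18514374×0.13118884 = 0.369513
  M+6: 0.44013063×0.40678884 + 0.18514374×0.46202232 + 0.02596063×0.13118884 = 0.267987
  M+8: 0.18514374×0.40678884 + 0.02596063×0.46202232 = 0.087309
  M+10: 0.02596063×0.40678884 = 0.010560
Scale to base peak (0.369513) = 100: 12.38 : 59.23 : 100.00 : 72.52 : 23.63 : 2.86

12.38 : 59.23 : 100.00 : 72.52 : 23.63 : 2.86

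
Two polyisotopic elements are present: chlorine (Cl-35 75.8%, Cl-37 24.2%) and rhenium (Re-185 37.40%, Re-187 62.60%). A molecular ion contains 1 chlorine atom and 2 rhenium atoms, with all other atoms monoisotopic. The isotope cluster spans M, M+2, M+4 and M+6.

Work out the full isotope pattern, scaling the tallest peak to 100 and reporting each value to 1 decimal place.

25.8 : 94.7 : 100.0 : 23.1

Chlorine pattern (n=1): 0.7580 : 0.2420
Rhenium pattern (n=2): 0.139876 : 0.468248 : 0.391876
Convolve the two distributions (both contribute in 2-u steps):
  M: 0.7580×0.139876 = 0.106026
  M+2: 0.7580×0.468248 + 0.2420×0.139876 = 0.388782
  M+4: 0.7580×0.391876 + 0.2420×0.468248 = 0.410358
  M+6: 0.2420×0.391876 = 0.094834
Scale to base peak (0.410358) = 100: 25.8 : 94.7 : 100.0 : 23.1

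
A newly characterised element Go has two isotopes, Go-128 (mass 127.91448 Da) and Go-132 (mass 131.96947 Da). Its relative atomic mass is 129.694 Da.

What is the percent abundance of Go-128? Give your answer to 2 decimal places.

Writing the weighted mean with unknown fraction x of Go-128:
127.91448·x + 131.96947·(1 − x) = 129.694
(127.91448 − 131.96947)·x = 129.694 − 131.96947
x = -2.27547 / -4.05499 = 0.56115 → 56.12% Go-128, 43.88% Go-132.

56.12%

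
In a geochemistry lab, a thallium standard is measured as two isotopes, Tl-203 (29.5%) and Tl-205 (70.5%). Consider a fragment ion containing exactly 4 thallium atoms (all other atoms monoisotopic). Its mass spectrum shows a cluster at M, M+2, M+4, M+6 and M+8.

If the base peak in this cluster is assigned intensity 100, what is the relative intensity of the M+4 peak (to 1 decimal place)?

62.8

Term probabilities: M 0.0076, M+2 0.0724, M+4 0.2595, M+6 0.4135, M+8 0.2470. Base peak = M+6.
P(M+6) = C(4,3) × 0.295^1 × 0.705^3 = 4 × 0.2950 × 0.35040263 = 0.413475 (base)
P(M+4) = C(4,2) × 0.295^2 × 0.705^2 = 6 × 0.087025 × 0.497025 = 0.259522
Relative intensity = 0.259522 / 0.413475 × 100 = 62.8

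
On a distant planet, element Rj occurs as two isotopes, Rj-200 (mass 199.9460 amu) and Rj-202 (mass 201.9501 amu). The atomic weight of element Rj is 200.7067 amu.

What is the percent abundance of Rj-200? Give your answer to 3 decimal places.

62.043%

With x = fraction of Rj-200 (so Rj-202 is 1 − x):
199.9460·x + 201.9501·(1 − x) = 200.7067
(199.9460 − 201.9501)·x = 200.7067 − 201.9501
x = -1.2434 / -2.0041 = 0.62043 → 62.043% Rj-200, 37.957% Rj-202.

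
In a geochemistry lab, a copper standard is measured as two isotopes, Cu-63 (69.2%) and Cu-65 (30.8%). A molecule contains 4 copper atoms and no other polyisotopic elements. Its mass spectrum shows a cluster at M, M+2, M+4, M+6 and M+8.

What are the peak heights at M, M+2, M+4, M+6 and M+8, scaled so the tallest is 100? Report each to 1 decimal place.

56.2 : 100.0 : 66.8 : 19.8 : 2.2

The 4 Cu atoms are independent, so intensities follow the terms of (0.692 + 0.308)^4.
P(M) = 0.692^4 = 0.229311
P(M+2) = 4 × 0.692^3 × 0.308^1 = 0.408253
P(M+4) = 6 × 0.692^2 × 0.308^2 = 0.272562
P(M+6) = 4 × 0.692^1 × 0.308^3 = 0.080876
P(M+8) = 0.308^4 = 0.008999
The M+2 peak is largest (0.408253); scaling to 100 gives 56.2 : 100.0 : 66.8 : 19.8 : 2.2.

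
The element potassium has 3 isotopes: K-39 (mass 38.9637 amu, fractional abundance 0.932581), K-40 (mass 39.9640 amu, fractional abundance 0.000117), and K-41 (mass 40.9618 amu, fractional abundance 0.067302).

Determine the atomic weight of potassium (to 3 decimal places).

39.098 amu

Average mass = Σ (abundance × isotope mass) = 0.932581 × 38.9637 + 0.000117 × 39.9640 + 0.067302 × 40.9618
= 36.33681 + 0.00468 + 2.75681 = 39.09830 amu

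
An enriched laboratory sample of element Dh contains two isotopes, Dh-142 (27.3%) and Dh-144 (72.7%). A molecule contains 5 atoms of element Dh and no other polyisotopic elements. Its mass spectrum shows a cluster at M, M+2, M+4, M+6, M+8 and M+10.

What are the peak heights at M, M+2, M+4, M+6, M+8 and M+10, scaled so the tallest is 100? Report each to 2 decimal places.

0.40 : 5.30 : 28.20 : 75.10 : 100.00 : 53.26

Each Dh atom is independently Dh-142 (p = 0.273) or Dh-144 (q = 0.727); the cluster is the binomial expansion (p + q)^5.
P(M) = 0.273^5 = 0.001516
P(M+2) = 5 × 0.273^4 × 0.727^1 = 0.020191
P(M+4) = 10 × 0.273^3 × 0.727^2 = 0.107537
P(M+6) = 10 × 0.273^2 × 0.727^3 = 0.286371
P(M+8) = 5 × 0.273^1 × 0.727^4 = 0.381303
P(M+10) = 0.727^5 = 0.203082
The M+8 peak is largest (0.381303); scaling to 100 gives 0.40 : 5.30 : 28.20 : 75.10 : 100.00 : 53.26.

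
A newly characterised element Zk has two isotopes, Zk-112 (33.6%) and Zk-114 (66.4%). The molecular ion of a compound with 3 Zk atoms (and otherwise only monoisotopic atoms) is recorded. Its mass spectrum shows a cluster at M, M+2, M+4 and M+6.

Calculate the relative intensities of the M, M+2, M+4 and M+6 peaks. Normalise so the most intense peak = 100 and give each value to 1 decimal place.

Each Zk atom is independently Zk-112 (p = 0.336) or Zk-114 (q = 0.664); the cluster is the binomial expansion (p + q)^3.
P(M) = 0.336^3 = 0.037933
P(M+2) = 3 × 0.336^2 × 0.664^1 = 0.224889
P(M+4) = 3 × 0.336^1 × 0.664^2 = 0.444423
P(M+6) = 0.664^3 = 0.292755
The M+4 peak is largest (0.444423); scaling to 100 gives 8.5 : 50.6 : 100.0 : 65.9.

8.5 : 50.6 : 100.0 : 65.9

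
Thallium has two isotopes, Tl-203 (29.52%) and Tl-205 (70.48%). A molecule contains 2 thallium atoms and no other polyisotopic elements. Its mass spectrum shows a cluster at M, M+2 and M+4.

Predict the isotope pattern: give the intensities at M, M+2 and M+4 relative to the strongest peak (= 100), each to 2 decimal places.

17.54 : 83.77 : 100.00

Each Tl atom is independently Tl-203 (p = 0.2952) or Tl-205 (q = 0.7048); the cluster is the binomial expansion (p + q)^2.
P(M) = 0.2952^2 = 0.087143
P(M+2) = 2 × 0.2952^1 × 0.7048^1 = 0.416114
P(M+4) = 0.7048^2 = 0.496743
The M+4 peak is largest (0.496743); scaling to 100 gives 17.54 : 83.77 : 100.00.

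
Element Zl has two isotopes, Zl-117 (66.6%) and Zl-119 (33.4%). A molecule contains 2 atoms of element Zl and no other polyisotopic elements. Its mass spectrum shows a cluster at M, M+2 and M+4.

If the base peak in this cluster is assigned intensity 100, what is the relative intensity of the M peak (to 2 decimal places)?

99.70

Term probabilities: M 0.4436, M+2 0.4449, M+4 0.1116. Base peak = M+2.
P(M+2) = C(2,1) × 0.666^1 × 0.334^1 = 2 × 0.6660 × 0.3340 = 0.444888 (base)
P(M) = C(2,0) × 0.666^2 × 0.334^0 = 1 × 0.443556 × 1.0000 = 0.443556
Relative intensity = 0.443556 / 0.444888 × 100 = 99.70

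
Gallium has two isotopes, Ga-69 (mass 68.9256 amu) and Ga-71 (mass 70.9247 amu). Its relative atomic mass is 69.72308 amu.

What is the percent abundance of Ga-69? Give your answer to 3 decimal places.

With x = fraction of Ga-69 (so Ga-71 is 1 − x):
68.9256·x + 70.9247·(1 − x) = 69.72308
(68.9256 − 70.9247)·x = 69.72308 − 70.9247
x = -1.20162 / -1.9991 = 0.60108 → 60.108% Ga-69, 39.892% Ga-71.

60.108%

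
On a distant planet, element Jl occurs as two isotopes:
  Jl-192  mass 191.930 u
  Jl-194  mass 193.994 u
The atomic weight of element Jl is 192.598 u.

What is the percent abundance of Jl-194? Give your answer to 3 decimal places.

32.364%

Writing the weighted mean with unknown fraction x of Jl-192:
191.930·x + 193.994·(1 − x) = 192.598
(191.930 − 193.994)·x = 192.598 − 193.994
x = -1.396 / -2.064 = 0.67636 → 67.636% Jl-192, 32.364% Jl-194.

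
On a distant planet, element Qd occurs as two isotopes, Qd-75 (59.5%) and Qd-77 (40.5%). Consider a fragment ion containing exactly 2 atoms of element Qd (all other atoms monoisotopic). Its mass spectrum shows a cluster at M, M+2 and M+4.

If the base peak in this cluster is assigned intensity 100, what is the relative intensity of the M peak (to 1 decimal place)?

Term probabilities: M 0.3540, M+2 0.4819, M+4 0.1640. Base peak = M+2.
P(M+2) = C(2,1) × 0.595^1 × 0.405^1 = 2 × 0.5950 × 0.4050 = 0.481950 (base)
P(M) = C(2,0) × 0.595^2 × 0.405^0 = 1 × 0.354025 × 1.0000 = 0.354025
Relative intensity = 0.354025 / 0.481950 × 100 = 73.5

73.5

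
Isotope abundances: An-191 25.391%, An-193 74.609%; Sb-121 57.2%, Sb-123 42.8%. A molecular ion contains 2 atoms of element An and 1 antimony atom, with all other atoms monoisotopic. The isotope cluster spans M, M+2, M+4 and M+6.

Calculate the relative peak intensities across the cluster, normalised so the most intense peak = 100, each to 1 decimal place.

Element An pattern (n=2): 0.06447029 : 0.37887942 : 0.55665029
Antimony pattern (n=1): 0.5720 : 0.4280
Convolve the two distributions (both contribute in 2-u steps):
  M: 0.06447029×0.5720 = 0.036877
  M+2: 0.06447029×0.4280 + 0.37887942×0.5720 = 0.244312
  M+4: 0.37887942×0.4280 + 0.55665029×0.5720 = 0.480564
  M+6: 0.55665029×0.4280 = 0.238246
Scale to base peak (0.480564) = 100: 7.7 : 50.8 : 100.0 : 49.6

7.7 : 50.8 : 100.0 : 49.6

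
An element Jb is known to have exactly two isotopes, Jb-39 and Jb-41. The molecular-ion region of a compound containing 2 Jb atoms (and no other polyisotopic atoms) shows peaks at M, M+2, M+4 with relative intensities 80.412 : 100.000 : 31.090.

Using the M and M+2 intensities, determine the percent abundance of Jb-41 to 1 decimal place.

38.3%

If p is the fraction of Jb that is Jb-39, then I(M+2)/I(M) = [C(2,1)·p^1·(1−p)] / p^2 = 2·(1−p)/p = 100.000/80.412 = 1.2436
(1−p)/p = 1.2436/2 = 0.6218  ⇒  p = 1/(1 + 0.6218) = 0.6166
Jb-39: 61.7%, Jb-41: 38.3%.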